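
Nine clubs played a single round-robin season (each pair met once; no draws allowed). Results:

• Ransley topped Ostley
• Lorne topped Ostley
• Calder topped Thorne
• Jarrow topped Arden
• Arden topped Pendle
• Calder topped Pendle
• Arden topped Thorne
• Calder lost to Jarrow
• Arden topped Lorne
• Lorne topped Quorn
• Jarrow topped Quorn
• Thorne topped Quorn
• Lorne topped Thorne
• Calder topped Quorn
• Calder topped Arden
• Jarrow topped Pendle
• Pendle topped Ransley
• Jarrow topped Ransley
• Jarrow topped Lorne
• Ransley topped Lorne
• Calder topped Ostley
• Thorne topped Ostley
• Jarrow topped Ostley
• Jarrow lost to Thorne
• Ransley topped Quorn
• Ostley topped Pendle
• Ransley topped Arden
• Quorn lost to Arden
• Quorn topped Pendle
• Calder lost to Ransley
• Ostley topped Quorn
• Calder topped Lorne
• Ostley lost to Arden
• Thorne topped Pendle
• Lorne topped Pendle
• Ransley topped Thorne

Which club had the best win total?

Jarrow

Win totals: Lorne 4, Jarrow 7, Thorne 4, Ransley 6, Pendle 1, Arden 5, Ostley 2, Calder 6, Quorn 1.
Jarrow leads with 7 wins (next highest: 6).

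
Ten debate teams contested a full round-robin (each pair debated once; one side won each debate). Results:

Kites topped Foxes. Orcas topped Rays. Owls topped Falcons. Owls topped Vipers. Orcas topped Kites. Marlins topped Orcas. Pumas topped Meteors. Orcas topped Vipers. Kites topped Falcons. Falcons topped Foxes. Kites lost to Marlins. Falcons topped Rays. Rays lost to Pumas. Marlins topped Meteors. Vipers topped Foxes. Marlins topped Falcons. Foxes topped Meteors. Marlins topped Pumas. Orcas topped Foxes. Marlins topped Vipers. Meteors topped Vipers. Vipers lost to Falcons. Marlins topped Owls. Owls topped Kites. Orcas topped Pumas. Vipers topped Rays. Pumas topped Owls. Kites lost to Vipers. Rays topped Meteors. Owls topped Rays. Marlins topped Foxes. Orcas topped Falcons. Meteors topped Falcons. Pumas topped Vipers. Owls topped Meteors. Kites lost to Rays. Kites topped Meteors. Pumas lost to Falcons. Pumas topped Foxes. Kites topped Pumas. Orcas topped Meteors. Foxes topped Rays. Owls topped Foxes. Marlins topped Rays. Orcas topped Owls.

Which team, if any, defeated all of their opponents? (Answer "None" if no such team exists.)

Marlins has 9 wins out of 9 opponents — a perfect record.

Marlins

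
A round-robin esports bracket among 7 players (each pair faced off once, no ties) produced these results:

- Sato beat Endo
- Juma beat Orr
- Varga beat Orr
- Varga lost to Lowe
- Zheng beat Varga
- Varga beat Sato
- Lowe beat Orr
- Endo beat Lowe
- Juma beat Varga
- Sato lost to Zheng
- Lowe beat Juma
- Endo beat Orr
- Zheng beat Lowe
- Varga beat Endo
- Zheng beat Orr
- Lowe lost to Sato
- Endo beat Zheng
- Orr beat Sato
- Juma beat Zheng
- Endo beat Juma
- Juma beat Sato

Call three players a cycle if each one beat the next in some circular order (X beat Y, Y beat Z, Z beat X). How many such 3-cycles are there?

Win totals: Juma 4, Orr 1, Lowe 3, Zheng 4, Sato 2, Varga 3, Endo 4.
A player with w wins dominates both others in C(w,2) triples; summing gives 6 + 0 + 3 + 6 + 1 + 3 + 6 = 25 transitive triples.
Total triples C(7,3) = 35, so cyclic triples = 35 − 25 = 10.

10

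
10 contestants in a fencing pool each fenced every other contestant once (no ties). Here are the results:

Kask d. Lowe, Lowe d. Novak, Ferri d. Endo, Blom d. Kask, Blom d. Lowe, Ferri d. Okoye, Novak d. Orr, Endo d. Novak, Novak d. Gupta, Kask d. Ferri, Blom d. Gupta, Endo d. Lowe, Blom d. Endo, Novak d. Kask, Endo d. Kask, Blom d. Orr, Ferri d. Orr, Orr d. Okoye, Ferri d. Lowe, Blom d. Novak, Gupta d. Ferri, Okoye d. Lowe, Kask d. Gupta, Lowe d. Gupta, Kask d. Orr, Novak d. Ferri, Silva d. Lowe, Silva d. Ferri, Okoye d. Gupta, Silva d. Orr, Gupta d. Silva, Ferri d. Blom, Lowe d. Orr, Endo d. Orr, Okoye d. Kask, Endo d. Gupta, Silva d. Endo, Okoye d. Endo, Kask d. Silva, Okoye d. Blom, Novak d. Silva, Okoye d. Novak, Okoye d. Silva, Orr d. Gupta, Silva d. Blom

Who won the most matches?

Okoye

Win totals: Lowe 3, Novak 5, Okoye 7, Silva 5, Gupta 2, Kask 5, Ferri 5, Endo 5, Blom 6, Orr 2.
Okoye leads with 7 wins (next highest: 6).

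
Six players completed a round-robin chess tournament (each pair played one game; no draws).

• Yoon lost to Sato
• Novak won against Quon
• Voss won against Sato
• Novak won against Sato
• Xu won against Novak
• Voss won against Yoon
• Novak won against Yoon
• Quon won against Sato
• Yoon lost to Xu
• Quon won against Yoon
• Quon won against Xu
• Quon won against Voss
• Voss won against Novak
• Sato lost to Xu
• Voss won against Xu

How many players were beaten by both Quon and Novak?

2

Quon beat: Voss, Sato, Yoon, Xu.
Novak beat: Sato, Yoon, Quon.
Both beat: Sato, Yoon — 2.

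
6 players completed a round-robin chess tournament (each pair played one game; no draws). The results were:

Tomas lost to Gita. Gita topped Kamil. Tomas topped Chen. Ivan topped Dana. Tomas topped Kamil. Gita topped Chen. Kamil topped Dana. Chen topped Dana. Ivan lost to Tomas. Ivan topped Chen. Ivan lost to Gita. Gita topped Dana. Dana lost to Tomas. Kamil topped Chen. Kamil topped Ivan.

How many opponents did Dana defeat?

0

Dana's results: beat no one; lost to Kamil, Tomas, Ivan, Gita, Chen.
That is 0 wins.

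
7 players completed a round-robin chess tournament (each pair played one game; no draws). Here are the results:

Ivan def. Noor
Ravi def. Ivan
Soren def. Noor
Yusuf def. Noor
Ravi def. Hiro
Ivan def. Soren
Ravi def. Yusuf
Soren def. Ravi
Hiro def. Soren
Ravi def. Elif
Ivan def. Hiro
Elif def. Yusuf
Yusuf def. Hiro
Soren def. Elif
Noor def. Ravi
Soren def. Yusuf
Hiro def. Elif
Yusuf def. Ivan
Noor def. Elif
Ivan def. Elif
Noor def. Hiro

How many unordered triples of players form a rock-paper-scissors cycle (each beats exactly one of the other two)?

Win totals: Ivan 4, Soren 4, Hiro 2, Noor 3, Yusuf 3, Elif 1, Ravi 4.
A player with w wins dominates both others in C(w,2) triples; summing gives 6 + 6 + 1 + 3 + 3 + 0 + 6 = 25 transitive triples.
Total triples C(7,3) = 35, so cyclic triples = 35 − 25 = 10.

10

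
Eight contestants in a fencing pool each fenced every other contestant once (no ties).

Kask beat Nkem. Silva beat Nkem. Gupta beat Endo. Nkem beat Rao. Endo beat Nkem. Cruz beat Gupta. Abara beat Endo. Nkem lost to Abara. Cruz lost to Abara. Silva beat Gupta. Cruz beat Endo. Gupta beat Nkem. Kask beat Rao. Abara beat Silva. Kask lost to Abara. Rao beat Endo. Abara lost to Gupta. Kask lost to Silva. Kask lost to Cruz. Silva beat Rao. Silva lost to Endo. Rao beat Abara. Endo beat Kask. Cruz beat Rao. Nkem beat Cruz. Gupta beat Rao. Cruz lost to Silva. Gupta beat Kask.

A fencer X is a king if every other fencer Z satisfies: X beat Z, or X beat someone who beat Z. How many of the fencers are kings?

4

Cruz reaches everyone (king).
Kask cannot reach Gupta, Silva in two steps.
Gupta reaches everyone (king).
Rao cannot reach Gupta in two steps.
Nkem cannot reach Silva in two steps.
Abara reaches everyone (king).
Endo cannot reach Abara in two steps.
Silva reaches everyone (king).
Kings: Cruz, Gupta, Abara, Silva — 4.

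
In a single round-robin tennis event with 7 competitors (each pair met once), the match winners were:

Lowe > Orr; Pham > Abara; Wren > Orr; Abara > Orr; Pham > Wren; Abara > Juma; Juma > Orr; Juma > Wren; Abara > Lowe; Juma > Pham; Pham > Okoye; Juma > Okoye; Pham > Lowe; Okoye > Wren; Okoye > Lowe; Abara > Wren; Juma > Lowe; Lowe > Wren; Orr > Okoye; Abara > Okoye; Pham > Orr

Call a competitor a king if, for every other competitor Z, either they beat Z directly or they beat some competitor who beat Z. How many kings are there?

Wren cannot reach Pham, Juma, Lowe, Abara in two steps.
Pham reaches everyone (king).
Juma reaches everyone (king).
Lowe cannot reach Pham, Juma, Abara in two steps.
Okoye cannot reach Pham, Juma, Abara in two steps.
Abara reaches everyone (king).
Orr cannot reach Pham, Juma, Abara in two steps.
Kings: Pham, Juma, Abara — 3.

3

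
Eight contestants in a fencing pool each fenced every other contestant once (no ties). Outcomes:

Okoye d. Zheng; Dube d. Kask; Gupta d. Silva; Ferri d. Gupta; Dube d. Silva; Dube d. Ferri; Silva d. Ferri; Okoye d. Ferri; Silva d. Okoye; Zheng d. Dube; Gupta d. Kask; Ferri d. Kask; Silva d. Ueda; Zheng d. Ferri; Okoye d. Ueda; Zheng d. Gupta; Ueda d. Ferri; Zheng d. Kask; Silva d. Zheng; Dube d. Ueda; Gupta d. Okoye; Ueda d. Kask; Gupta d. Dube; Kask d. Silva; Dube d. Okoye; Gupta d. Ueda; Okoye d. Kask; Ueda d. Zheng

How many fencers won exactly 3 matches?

1

Win totals: Okoye 4, Zheng 4, Ueda 3, Dube 5, Silva 4, Gupta 5, Ferri 2, Kask 1.
Exactly 3: Ueda — 1 fencer.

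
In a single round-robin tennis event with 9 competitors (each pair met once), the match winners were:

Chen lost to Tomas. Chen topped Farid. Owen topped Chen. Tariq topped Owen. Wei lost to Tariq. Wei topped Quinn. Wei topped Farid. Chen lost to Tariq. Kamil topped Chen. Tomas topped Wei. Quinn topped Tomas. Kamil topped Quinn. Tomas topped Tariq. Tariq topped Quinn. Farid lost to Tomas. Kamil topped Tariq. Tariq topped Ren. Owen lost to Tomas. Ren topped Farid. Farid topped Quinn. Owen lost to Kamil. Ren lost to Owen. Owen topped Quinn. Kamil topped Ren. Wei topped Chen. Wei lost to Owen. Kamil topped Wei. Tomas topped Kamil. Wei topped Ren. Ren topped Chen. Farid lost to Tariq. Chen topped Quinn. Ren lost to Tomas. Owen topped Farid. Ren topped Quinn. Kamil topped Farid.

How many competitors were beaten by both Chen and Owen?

Chen beat: Quinn, Farid.
Owen beat: Chen, Ren, Quinn, Farid, Wei.
Both beat: Quinn, Farid — 2.

2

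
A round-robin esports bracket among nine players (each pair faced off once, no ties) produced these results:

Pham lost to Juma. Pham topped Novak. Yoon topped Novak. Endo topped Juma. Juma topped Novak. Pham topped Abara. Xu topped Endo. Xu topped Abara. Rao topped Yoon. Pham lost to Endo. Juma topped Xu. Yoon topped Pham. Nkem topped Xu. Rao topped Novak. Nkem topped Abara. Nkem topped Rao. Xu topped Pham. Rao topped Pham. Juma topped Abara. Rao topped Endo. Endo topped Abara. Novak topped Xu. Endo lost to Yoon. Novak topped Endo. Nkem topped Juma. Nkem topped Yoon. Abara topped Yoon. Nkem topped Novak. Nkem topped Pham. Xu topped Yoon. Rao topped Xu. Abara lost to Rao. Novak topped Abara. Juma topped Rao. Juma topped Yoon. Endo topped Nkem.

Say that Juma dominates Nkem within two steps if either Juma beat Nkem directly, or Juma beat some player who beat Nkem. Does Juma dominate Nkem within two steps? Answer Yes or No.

Juma did not beat Nkem directly.
Juma beat Abara, Rao, Pham, Yoon, Xu, Novak, but each of them lost to Nkem. No two-step path.

No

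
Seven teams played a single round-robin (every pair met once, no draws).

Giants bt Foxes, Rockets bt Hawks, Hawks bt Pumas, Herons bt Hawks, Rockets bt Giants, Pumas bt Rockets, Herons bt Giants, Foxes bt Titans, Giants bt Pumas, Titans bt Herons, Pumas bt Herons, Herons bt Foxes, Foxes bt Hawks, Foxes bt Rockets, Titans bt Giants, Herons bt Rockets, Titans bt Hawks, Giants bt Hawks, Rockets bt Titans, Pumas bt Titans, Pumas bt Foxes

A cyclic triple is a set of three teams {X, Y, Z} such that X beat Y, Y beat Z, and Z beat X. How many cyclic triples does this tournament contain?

Win totals: Hawks 1, Pumas 4, Giants 3, Foxes 3, Rockets 3, Titans 3, Herons 4.
A team with w wins dominates both others in C(w,2) triples; summing gives 0 + 6 + 3 + 3 + 3 + 3 + 6 = 24 transitive triples.
Total triples C(7,3) = 35, so cyclic triples = 35 − 24 = 11.

11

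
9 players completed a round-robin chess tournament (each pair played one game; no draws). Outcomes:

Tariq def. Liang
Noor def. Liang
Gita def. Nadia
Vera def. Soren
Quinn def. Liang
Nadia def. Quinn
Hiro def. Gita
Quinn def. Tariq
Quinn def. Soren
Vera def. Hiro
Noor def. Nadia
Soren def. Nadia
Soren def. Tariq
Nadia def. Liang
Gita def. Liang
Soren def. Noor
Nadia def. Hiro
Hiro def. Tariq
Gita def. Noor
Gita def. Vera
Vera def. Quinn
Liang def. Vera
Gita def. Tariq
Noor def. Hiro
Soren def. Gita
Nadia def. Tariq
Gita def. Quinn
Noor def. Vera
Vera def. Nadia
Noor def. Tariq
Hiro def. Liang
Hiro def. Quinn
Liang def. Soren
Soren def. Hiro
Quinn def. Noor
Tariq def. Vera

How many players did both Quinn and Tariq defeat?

Quinn beat: Soren, Liang, Noor, Tariq.
Tariq beat: Vera, Liang.
Both beat: Liang — 1.

1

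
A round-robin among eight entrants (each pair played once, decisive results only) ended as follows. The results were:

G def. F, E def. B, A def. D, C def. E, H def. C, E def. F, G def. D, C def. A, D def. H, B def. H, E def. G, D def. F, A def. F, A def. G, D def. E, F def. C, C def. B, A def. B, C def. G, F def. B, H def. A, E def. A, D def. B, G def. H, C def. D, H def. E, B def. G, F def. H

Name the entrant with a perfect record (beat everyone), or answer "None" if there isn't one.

None

Highest win total is C with 5 (out of 7 possible).
C lost to F, H, so no entrant went undefeated.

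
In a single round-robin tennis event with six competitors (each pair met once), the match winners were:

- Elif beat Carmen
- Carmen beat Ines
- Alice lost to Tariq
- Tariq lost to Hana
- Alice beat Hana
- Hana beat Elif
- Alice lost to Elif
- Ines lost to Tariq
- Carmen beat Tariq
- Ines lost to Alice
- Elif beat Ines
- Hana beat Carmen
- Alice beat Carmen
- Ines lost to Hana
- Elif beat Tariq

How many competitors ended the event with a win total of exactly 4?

2

Win totals: Ines 0, Alice 3, Elif 4, Tariq 2, Carmen 2, Hana 4.
Exactly 4: Elif, Hana — 2 competitors.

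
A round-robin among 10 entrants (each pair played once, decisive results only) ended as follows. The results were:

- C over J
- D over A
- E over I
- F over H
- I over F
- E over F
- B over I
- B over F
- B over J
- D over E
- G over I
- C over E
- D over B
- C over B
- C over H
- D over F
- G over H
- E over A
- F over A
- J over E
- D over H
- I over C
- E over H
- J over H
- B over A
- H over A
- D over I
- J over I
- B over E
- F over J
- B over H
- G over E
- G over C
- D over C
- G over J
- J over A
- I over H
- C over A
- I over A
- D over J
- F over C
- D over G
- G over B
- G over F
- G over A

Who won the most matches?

D

Win totals: A 0, B 6, C 5, D 9, E 4, F 4, G 8, H 1, I 4, J 4.
D leads with 9 wins (next highest: 8).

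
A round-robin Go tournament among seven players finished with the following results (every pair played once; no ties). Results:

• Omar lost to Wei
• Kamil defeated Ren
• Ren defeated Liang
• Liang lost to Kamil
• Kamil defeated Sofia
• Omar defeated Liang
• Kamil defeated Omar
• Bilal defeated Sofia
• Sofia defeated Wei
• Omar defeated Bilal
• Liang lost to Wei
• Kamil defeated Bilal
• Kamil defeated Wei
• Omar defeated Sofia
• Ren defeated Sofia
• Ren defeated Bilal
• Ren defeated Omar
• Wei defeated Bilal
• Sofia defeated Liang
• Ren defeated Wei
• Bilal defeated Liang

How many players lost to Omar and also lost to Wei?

2

Omar beat: Sofia, Bilal, Liang.
Wei beat: Omar, Bilal, Liang.
Both beat: Bilal, Liang — 2.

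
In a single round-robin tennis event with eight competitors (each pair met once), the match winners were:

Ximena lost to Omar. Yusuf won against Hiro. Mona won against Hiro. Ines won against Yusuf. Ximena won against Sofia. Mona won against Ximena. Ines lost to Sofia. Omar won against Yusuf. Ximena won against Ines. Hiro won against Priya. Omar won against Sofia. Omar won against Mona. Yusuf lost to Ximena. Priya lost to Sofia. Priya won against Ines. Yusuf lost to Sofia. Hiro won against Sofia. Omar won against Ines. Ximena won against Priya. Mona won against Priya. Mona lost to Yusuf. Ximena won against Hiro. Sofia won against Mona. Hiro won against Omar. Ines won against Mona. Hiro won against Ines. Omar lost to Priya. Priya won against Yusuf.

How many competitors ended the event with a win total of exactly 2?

2

Win totals: Omar 5, Hiro 4, Ines 2, Priya 3, Ximena 5, Mona 3, Yusuf 2, Sofia 4.
Exactly 2: Ines, Yusuf — 2 competitors.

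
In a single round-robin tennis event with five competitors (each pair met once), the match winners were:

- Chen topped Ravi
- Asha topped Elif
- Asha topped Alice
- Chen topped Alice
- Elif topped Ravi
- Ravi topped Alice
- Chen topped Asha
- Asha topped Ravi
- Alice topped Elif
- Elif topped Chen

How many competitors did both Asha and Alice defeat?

1

Asha beat: Alice, Elif, Ravi.
Alice beat: Elif.
Both beat: Elif — 1.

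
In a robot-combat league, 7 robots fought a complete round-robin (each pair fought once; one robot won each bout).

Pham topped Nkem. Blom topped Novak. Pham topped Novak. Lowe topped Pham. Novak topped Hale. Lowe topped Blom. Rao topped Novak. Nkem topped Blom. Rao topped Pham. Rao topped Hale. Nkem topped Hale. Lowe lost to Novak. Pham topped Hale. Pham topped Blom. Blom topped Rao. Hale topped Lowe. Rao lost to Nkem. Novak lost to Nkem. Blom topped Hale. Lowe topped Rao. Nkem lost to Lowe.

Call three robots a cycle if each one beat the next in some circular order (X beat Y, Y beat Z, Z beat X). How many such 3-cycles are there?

Win totals: Nkem 4, Rao 3, Blom 3, Lowe 4, Pham 4, Novak 2, Hale 1.
A robot with w wins dominates both others in C(w,2) triples; summing gives 6 + 3 + 3 + 6 + 6 + 1 + 0 = 25 transitive triples.
Total triples C(7,3) = 35, so cyclic triples = 35 − 25 = 10.

10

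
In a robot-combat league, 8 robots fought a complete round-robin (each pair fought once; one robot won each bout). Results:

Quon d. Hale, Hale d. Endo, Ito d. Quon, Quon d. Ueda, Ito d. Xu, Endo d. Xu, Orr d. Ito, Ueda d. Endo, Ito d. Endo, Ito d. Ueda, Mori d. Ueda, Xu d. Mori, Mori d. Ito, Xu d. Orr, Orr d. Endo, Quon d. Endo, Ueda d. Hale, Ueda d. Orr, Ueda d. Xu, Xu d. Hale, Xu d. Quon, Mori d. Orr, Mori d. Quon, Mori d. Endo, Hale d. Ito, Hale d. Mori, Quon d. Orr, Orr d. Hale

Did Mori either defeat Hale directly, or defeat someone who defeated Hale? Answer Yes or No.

Mori did not beat Hale directly.
Mori beat Endo, Orr, Quon, Ito, Ueda. Of those, Orr beat Hale.

Yes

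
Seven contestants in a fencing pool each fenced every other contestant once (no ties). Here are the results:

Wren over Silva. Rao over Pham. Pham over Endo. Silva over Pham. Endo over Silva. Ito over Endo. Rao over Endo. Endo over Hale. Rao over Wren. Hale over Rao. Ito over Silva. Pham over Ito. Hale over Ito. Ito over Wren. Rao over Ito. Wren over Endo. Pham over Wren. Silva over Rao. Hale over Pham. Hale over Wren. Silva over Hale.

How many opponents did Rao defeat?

Rao's results: beat Pham, Wren, Ito, Endo; lost to Hale, Silva.
That is 4 wins.

4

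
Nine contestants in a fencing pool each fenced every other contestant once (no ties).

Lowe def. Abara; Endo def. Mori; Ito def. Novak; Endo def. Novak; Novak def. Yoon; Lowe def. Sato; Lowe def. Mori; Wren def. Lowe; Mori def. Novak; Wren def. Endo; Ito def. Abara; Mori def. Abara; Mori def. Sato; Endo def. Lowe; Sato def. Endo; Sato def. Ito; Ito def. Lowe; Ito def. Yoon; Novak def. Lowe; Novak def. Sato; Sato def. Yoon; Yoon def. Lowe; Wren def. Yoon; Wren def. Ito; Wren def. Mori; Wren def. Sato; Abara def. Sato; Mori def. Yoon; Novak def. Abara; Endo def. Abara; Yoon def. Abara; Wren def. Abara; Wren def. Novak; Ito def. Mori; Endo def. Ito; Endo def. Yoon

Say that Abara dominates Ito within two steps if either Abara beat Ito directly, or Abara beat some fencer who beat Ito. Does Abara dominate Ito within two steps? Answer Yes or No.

Yes

Abara did not beat Ito directly.
Abara beat Sato. Of those, Sato beat Ito.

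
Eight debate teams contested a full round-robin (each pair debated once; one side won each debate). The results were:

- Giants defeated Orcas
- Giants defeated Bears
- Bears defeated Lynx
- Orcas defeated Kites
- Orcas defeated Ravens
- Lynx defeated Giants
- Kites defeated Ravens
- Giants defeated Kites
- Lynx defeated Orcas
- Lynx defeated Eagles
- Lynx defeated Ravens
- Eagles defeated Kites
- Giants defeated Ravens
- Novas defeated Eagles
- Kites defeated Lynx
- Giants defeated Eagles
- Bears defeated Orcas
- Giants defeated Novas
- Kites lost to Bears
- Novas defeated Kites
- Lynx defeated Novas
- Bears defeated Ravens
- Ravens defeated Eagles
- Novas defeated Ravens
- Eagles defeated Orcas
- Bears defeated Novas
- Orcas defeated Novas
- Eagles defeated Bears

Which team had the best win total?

Giants

Win totals: Ravens 1, Novas 3, Bears 5, Lynx 5, Orcas 3, Giants 6, Eagles 3, Kites 2.
Giants leads with 6 wins (next highest: 5).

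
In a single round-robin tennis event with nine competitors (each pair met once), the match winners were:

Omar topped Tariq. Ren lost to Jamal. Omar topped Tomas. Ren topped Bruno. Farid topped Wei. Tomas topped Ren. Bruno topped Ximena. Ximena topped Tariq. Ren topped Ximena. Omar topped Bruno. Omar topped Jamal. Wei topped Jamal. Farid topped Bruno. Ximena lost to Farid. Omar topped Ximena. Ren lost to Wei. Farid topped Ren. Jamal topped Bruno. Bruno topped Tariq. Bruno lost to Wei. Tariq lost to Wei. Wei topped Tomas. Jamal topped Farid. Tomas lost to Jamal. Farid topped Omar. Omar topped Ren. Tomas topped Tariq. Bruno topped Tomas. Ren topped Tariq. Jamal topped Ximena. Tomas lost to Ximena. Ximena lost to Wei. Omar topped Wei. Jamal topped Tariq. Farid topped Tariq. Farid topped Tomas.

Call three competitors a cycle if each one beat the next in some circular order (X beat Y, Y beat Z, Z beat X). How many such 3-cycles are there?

Win totals: Tariq 0, Ren 3, Jamal 6, Ximena 2, Wei 6, Tomas 2, Bruno 3, Farid 7, Omar 7.
A competitor with w wins dominates both others in C(w,2) triples; summing gives 0 + 3 + 15 + 1 + 15 + 1 + 3 + 21 + 21 = 80 transitive triples.
Total triples C(9,3) = 84, so cyclic triples = 84 − 80 = 4.

4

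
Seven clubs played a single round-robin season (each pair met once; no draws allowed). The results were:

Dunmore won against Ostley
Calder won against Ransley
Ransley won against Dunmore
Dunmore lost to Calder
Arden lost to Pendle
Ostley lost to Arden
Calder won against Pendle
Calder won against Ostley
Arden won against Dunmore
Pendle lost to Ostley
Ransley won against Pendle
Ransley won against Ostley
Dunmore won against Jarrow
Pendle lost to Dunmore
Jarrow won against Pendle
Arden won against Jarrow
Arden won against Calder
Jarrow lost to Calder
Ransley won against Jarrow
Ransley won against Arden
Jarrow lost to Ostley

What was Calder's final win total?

5

Calder's results: beat Ransley, Dunmore, Pendle, Ostley, Jarrow; lost to Arden.
That is 5 wins.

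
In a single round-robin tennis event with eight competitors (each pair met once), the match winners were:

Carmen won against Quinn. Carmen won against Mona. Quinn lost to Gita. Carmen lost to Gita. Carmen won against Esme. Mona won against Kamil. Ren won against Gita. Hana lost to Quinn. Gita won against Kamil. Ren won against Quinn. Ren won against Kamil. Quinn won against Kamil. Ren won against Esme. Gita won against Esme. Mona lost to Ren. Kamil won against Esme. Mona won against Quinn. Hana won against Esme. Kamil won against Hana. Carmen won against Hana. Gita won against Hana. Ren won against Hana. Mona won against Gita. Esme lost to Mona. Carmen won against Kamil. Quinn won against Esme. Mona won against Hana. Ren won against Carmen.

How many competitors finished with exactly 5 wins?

Win totals: Carmen 5, Kamil 2, Esme 0, Gita 5, Mona 5, Ren 7, Quinn 3, Hana 1.
Exactly 5: Carmen, Gita, Mona — 3 competitors.

3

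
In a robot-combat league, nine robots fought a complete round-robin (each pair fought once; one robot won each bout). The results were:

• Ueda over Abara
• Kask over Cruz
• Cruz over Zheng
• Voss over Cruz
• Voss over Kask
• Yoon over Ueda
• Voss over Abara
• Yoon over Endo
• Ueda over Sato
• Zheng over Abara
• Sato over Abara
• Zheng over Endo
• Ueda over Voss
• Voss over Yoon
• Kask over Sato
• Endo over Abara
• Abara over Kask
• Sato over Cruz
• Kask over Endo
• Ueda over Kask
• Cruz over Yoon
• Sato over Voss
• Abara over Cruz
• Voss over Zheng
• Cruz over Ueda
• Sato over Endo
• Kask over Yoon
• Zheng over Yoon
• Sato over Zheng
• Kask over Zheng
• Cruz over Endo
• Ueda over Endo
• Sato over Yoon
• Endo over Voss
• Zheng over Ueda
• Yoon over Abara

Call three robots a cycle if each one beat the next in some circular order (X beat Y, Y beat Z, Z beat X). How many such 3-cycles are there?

Win totals: Endo 2, Abara 2, Zheng 4, Ueda 5, Cruz 4, Sato 6, Yoon 3, Voss 5, Kask 5.
A robot with w wins dominates both others in C(w,2) triples; summing gives 1 + 1 + 6 + 10 + 6 + 15 + 3 + 10 + 10 = 62 transitive triples.
Total triples C(9,3) = 84, so cyclic triples = 84 − 62 = 22.

22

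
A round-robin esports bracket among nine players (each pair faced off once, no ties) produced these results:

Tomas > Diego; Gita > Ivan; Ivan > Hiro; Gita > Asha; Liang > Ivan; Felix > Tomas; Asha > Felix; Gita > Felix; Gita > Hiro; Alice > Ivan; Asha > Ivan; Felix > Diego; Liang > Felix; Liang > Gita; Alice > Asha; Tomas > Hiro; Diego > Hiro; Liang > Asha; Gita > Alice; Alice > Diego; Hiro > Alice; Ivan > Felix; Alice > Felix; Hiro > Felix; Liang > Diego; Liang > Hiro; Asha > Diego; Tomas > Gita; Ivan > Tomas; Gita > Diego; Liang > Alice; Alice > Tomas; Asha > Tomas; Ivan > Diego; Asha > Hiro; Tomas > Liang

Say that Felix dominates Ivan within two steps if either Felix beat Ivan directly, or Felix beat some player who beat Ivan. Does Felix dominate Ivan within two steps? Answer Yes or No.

Felix did not beat Ivan directly.
Felix beat Diego, Tomas, but each of them lost to Ivan. No two-step path.

No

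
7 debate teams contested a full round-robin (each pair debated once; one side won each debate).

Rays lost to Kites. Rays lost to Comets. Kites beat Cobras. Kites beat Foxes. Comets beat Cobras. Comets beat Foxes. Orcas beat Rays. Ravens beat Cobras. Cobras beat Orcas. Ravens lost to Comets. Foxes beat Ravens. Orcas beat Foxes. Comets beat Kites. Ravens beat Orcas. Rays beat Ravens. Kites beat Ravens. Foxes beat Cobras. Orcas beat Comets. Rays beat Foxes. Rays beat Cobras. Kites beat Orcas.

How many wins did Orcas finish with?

Orcas' results: beat Comets, Rays, Foxes; lost to Ravens, Cobras, Kites.
That is 3 wins.

3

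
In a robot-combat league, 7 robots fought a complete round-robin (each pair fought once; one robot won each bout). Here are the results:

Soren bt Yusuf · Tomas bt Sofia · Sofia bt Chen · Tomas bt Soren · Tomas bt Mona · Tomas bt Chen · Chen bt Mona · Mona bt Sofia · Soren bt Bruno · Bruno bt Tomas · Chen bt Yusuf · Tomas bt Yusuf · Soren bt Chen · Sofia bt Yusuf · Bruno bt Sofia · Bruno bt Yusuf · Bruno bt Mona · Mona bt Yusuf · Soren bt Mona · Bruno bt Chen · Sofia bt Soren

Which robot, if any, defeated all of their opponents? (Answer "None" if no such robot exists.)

None

Highest win total is Tomas with 5 (out of 6 possible).
Tomas lost to Bruno, so no robot went undefeated.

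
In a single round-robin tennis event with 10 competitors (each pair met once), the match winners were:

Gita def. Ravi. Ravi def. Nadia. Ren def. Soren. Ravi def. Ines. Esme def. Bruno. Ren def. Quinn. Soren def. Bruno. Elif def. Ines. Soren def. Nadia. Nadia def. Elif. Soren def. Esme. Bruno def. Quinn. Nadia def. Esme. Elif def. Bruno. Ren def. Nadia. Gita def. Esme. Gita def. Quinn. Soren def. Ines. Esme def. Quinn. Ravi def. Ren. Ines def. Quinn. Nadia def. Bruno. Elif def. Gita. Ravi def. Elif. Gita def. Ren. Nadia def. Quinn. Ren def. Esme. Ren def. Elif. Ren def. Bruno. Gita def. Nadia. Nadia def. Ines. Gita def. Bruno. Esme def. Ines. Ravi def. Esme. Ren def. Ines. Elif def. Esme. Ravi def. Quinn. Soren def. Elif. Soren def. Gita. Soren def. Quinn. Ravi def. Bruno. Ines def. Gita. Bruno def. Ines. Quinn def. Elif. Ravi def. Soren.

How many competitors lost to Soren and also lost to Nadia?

Soren beat: Nadia, Gita, Ines, Esme, Elif, Quinn, Bruno.
Nadia beat: Ines, Esme, Elif, Quinn, Bruno.
Both beat: Ines, Esme, Elif, Quinn, Bruno — 5.

5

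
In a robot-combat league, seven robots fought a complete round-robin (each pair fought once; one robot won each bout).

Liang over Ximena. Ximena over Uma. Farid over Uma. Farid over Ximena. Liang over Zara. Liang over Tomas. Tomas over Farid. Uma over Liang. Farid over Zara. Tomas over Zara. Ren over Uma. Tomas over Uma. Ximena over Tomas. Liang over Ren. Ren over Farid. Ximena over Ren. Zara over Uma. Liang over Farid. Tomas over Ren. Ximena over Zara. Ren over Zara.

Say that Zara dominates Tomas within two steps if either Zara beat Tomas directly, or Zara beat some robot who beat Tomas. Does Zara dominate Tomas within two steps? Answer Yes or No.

No

Zara did not beat Tomas directly.
Zara beat Uma, but each of them lost to Tomas. No two-step path.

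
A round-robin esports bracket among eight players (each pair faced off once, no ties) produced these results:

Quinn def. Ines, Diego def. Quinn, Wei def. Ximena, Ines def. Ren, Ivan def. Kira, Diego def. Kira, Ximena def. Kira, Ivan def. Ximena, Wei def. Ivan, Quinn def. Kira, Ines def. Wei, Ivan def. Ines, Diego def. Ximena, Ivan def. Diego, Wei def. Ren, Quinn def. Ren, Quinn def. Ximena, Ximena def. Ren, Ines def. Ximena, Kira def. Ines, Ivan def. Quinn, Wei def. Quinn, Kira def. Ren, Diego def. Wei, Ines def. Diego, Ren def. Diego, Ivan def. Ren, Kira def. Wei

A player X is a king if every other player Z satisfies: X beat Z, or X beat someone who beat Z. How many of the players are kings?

Ximena cannot reach Quinn, Ivan in two steps.
Kira reaches everyone (king).
Ines reaches everyone (king).
Ren cannot reach Ines, Ivan in two steps.
Quinn cannot reach Ivan in two steps.
Ivan reaches everyone (king).
Wei reaches everyone (king).
Diego reaches everyone (king).
Kings: Kira, Ines, Ivan, Wei, Diego — 5.

5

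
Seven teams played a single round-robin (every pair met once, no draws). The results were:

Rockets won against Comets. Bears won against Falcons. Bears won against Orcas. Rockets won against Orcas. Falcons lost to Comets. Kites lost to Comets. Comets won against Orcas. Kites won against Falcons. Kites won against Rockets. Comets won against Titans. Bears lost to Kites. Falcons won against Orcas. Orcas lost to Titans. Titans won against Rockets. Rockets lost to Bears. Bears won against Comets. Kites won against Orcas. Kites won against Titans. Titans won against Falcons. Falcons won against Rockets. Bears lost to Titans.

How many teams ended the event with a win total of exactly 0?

1

Win totals: Kites 5, Comets 4, Rockets 2, Orcas 0, Titans 4, Bears 4, Falcons 2.
Exactly 0: Orcas — 1 team.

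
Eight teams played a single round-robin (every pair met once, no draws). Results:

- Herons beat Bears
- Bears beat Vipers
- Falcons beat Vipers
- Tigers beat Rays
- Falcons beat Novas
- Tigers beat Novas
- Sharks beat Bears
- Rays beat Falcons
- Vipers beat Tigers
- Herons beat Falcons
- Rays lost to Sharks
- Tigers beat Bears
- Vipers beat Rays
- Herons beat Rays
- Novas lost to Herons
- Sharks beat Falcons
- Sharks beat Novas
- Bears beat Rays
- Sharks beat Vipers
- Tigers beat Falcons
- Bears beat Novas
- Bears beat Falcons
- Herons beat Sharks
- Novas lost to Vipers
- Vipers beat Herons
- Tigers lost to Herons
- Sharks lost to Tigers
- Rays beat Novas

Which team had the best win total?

Win totals: Falcons 2, Novas 0, Vipers 4, Sharks 5, Rays 2, Tigers 5, Herons 6, Bears 4.
Herons leads with 6 wins (next highest: 5).

Herons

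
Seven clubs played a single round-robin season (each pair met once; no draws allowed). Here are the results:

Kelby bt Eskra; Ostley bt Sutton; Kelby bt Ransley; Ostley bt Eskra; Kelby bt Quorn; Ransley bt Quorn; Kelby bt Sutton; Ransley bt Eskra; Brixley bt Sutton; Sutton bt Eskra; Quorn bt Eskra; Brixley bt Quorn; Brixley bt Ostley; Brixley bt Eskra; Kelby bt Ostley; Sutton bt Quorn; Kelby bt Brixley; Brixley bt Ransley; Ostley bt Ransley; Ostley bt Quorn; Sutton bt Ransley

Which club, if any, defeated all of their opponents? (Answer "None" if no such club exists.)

Kelby has 6 wins out of 6 opponents — a perfect record.

Kelby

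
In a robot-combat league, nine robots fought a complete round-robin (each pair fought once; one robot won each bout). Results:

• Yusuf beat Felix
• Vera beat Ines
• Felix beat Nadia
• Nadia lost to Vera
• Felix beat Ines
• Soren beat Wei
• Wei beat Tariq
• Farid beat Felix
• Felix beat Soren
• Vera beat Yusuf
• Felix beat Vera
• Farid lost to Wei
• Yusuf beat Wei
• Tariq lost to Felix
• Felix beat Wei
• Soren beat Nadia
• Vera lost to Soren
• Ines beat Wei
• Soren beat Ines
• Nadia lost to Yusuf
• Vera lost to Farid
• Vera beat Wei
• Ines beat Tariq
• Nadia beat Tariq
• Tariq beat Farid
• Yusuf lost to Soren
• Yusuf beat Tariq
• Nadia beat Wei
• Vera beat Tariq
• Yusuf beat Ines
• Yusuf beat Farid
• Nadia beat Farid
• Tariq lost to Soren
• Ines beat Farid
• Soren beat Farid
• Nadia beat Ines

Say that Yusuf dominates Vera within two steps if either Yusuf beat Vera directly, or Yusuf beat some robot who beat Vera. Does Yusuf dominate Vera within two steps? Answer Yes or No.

Yusuf did not beat Vera directly.
Yusuf beat Nadia, Farid, Wei, Tariq, Felix, Ines. Of those, Farid beat Vera.

Yes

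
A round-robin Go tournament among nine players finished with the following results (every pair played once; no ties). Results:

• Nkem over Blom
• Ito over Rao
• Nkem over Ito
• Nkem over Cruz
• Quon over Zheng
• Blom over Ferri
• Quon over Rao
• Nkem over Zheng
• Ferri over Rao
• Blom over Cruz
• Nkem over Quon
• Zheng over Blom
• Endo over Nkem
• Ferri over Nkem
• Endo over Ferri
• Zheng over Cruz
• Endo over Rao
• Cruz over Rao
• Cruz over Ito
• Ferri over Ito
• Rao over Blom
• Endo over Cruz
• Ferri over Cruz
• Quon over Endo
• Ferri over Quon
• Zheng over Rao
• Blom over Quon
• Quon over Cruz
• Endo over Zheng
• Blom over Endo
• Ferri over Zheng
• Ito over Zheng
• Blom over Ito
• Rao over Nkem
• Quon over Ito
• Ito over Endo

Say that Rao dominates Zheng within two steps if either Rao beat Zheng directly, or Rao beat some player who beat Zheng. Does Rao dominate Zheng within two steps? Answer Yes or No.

Rao did not beat Zheng directly.
Rao beat Nkem, Blom. Of those, Nkem beat Zheng.

Yes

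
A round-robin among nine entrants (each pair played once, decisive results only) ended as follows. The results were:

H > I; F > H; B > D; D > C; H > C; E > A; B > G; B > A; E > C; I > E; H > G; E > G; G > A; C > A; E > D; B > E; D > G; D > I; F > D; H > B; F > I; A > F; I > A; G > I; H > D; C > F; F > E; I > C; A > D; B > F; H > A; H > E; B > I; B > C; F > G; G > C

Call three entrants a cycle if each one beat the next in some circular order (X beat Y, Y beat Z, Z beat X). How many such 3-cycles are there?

Win totals: A 2, B 7, C 2, D 3, E 4, F 5, G 3, H 7, I 3.
An entrant with w wins dominates both others in C(w,2) triples; summing gives 1 + 21 + 1 + 3 + 6 + 10 + 3 + 21 + 3 = 69 transitive triples.
Total triples C(9,3) = 84, so cyclic triples = 84 − 69 = 15.

15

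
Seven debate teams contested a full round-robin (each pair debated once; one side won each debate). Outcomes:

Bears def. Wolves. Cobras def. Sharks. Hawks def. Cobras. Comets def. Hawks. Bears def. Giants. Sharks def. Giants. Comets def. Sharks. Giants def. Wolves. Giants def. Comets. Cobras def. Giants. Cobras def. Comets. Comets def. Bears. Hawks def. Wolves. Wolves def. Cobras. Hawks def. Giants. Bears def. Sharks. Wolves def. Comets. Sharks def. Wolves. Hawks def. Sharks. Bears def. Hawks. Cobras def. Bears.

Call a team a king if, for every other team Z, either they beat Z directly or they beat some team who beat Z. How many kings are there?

Cobras reaches everyone (king).
Bears reaches everyone (king).
Giants reaches everyone (king).
Wolves reaches everyone (king).
Hawks reaches everyone (king).
Sharks cannot reach Bears, Hawks in two steps.
Comets reaches everyone (king).
Kings: Cobras, Bears, Giants, Wolves, Hawks, Comets — 6.

6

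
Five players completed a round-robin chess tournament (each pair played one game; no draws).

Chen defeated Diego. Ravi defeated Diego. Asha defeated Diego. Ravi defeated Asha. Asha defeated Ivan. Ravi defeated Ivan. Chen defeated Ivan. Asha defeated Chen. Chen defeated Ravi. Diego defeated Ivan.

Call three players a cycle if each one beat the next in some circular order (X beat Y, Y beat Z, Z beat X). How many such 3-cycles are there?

1

Of the C(5,3) = 10 triples, the cyclic ones are: {Asha, Ravi, Chen}.
That is 1.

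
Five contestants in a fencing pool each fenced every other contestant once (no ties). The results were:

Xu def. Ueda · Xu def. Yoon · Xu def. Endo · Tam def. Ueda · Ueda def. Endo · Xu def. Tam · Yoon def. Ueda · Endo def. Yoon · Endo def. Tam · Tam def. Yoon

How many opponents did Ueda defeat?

1

Ueda's results: beat Endo; lost to Xu, Yoon, Tam.
That is 1 win.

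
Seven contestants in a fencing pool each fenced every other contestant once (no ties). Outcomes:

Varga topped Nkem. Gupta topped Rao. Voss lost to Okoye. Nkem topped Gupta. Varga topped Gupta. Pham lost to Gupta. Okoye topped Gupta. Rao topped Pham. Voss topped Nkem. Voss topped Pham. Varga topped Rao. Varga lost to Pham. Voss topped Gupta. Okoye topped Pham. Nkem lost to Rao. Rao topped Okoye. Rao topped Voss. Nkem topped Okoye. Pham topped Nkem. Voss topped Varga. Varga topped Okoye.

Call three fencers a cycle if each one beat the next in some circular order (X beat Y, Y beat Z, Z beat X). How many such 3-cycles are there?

Win totals: Nkem 2, Pham 2, Rao 4, Gupta 2, Voss 4, Varga 4, Okoye 3.
A fencer with w wins dominates both others in C(w,2) triples; summing gives 1 + 1 + 6 + 1 + 6 + 6 + 3 = 24 transitive triples.
Total triples C(7,3) = 35, so cyclic triples = 35 − 24 = 11.

11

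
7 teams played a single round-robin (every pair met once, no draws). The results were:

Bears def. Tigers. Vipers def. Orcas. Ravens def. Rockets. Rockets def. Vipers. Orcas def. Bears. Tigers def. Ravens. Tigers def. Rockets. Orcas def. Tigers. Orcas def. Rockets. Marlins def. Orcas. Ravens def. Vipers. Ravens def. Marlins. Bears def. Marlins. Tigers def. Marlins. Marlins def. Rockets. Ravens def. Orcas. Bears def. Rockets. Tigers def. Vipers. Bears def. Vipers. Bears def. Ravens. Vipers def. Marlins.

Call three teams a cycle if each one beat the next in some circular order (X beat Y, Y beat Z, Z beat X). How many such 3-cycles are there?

8

Win totals: Vipers 2, Rockets 1, Marlins 2, Orcas 3, Ravens 4, Bears 5, Tigers 4.
A team with w wins dominates both others in C(w,2) triples; summing gives 1 + 0 + 1 + 3 + 6 + 10 + 6 = 27 transitive triples.
Total triples C(7,3) = 35, so cyclic triples = 35 − 27 = 8.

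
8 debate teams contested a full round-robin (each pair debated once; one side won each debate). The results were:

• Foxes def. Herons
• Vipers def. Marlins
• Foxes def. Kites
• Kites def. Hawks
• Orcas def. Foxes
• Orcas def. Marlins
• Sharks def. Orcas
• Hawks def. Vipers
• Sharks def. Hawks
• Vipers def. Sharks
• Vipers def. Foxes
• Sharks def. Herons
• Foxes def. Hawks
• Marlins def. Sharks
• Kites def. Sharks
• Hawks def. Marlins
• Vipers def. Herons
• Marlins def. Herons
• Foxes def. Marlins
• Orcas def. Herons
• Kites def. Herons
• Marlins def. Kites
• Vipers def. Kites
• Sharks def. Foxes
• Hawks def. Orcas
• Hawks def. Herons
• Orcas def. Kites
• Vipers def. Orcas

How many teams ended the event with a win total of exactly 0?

1

Win totals: Marlins 3, Sharks 4, Herons 0, Foxes 4, Hawks 4, Kites 3, Orcas 4, Vipers 6.
Exactly 0: Herons — 1 team.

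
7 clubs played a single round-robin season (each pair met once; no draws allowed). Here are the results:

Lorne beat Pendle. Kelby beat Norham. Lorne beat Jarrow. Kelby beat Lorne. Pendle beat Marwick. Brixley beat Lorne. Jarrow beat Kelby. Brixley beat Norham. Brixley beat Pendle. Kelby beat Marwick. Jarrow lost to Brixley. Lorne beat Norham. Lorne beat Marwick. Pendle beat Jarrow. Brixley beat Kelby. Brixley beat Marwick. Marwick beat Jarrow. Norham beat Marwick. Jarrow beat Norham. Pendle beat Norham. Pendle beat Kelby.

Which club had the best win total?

Win totals: Lorne 4, Norham 1, Pendle 4, Marwick 1, Jarrow 2, Brixley 6, Kelby 3.
Brixley leads with 6 wins (next highest: 4).

Brixley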